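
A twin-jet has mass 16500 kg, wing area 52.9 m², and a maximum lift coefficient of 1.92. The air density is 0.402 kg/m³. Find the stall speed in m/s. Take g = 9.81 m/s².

V_stall = 89 m/s

At stall, lift equals weight: L = W = m·g = 16500 × 9.81 = 1.619×10^5 N.
V_stall = √(2W/(ρ·S·CL,max)) = √(2 × 1.619×10^5 / (0.402 × 52.9 × 1.92))
V_stall = √7929 = 89 m/s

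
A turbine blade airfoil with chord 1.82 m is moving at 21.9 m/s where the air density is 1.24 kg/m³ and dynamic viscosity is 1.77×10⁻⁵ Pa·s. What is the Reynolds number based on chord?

Re = ρ·v·c/μ = 1.24 × 21.9 × 1.82 / (1.77×10⁻⁵) = 2.79×10^6

Re = 2.79×10^6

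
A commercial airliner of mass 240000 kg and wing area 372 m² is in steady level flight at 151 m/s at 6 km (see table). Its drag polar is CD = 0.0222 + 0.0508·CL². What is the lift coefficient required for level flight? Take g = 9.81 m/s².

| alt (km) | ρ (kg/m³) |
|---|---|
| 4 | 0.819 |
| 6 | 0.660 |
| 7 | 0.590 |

CL = 0.841

At 6 km, from the table: ρ = 0.660 kg/m³.
Level flight ⇒ L = W = m·g = 240000 × 9.81 = 2.3544×10^6 N.
q = ½ρv² = ½ × 0.66 × 151² = 7524 Pa.
CL = 2W/(ρv²S) = 2×2.3544×10^6/(0.66×151²×372) = 0.8411.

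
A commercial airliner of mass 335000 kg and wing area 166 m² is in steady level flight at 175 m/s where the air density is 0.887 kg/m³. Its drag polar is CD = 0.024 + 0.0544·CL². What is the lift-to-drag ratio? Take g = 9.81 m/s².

Level flight ⇒ L = W = m·g = 335000 × 9.81 = 3.2864×10^6 N.
q = ½ρv² = ½ × 0.887 × 175² = 13580 Pa.
Required CL = L/(qS) = 3.2864×10^6/(13580·166) = 1.458.
CD = 0.024 + 0.0544 × 1.458² = 0.1396.
L/D = CL/CD = 1.458 / 0.1396 = 10.4

L/D = 10.4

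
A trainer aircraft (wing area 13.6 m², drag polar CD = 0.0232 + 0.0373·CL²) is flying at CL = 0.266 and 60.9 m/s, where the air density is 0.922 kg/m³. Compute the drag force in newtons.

D = 601 N

CD = 0.0232 + 0.0373 × 0.266² = 0.02584
D = ½ρv²S·CD = ½ × 0.922 × 60.9² × 13.6 × 0.02584 = 601 N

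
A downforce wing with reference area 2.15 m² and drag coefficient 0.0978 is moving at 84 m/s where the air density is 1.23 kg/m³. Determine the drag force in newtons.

D = ½ρv²S·CD = ½ × 1.23 × 84² × 2.15 × 0.0978 = 912 N

D = 912 N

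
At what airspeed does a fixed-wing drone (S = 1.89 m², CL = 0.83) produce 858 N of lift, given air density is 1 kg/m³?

v = 33.1 m/s

L = ½ρv²S·CL ⇒ v = √(2L/(ρ·S·CL))
v = √(2 × 858 / (1 × 1.89 × 0.83)) = √1094 = 33.1 m/s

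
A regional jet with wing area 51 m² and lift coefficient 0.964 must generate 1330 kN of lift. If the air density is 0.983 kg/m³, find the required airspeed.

v = 235 m/s

L = ½ρv²S·CL ⇒ v = √(2L/(ρ·S·CL))
v = √(2 × 1.33×10^6 / (0.983 × 51 × 0.964)) = √55040 = 235 m/s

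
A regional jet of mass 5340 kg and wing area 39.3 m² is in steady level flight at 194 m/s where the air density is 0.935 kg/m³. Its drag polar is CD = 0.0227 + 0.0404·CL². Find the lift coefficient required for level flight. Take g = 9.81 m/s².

Level flight ⇒ L = W = m·g = 5340 × 9.81 = 52385 N.
q = ½ρv² = ½ × 0.935 × 194² = 17590 Pa.
CL = 2W/(ρv²S) = 2×52385/(0.935×194²×39.3) = 0.07576.

CL = 0.0758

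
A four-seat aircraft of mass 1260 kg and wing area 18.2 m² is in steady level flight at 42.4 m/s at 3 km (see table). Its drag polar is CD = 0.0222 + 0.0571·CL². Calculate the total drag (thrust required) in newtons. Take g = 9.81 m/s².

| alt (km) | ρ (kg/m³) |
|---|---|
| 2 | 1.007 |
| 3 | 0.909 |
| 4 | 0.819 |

D = 917 N

At 3 km, from the table: ρ = 0.909 kg/m³.
In steady level flight, lift balances weight: W = mg = 1260 × 9.81 = 12361 N.
Dynamic pressure q = 0.5 × 0.909 × 42.4² = 817.1 Pa.
CL = W/(q·S) = 12361 / (817.1 × 18.2) = 0.8312.
CD = 0.0222 + 0.0571 × 0.8312² = 0.06165.
D = q·S·CD = 817.1 × 18.2 × 0.06165 = 916.8 N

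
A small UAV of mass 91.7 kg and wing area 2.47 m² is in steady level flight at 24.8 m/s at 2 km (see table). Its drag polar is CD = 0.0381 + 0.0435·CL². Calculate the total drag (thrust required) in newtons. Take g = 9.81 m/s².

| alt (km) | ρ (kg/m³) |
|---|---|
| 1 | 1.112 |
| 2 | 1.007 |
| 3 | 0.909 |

At 2 km, from the table: ρ = 1.007 kg/m³.
In steady level flight, lift balances weight: W = mg = 91.7 × 9.81 = 899.58 N.
Dynamic pressure q = 0.5 × 1.007 × 24.8² = 309.7 Pa.
Required CL = L/(qS) = 899.58/(309.7·2.47) = 1.176.
CD = 0.0381 + 0.0435 × 1.176² = 0.09827.
D = q·S·CD = 309.7 × 2.47 × 0.09827 = 75.16 N

D = 75.2 N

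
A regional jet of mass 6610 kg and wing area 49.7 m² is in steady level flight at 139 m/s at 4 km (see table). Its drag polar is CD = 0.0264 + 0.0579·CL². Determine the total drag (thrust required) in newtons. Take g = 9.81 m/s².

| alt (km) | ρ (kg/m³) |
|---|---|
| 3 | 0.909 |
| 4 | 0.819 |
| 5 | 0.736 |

At 4 km, from the table: ρ = 0.819 kg/m³.
Level flight ⇒ L = W = m·g = 6610 × 9.81 = 64844 N.
q = ½ρv² = ½ × 0.819 × 139² = 7912 Pa.
Required CL = L/(qS) = 64844/(7912·49.7) = 0.1649.
CD = 0.0264 + 0.0579 × 0.1649² = 0.02797.
D = q·S·CD = 7912 × 49.7 × 0.02797 = 11000 N

D = 11000 N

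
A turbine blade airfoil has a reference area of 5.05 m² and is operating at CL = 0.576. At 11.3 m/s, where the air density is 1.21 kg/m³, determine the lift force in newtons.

L = 225 N

Dynamic pressure q = ½ρv² = ½ × 1.21 × 11.3² = 77.25 Pa.
L = q·S·CL = 77.25 × 5.05 × 0.576 = 225 N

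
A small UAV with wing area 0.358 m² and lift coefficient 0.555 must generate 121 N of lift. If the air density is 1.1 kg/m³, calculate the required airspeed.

v = 33.3 m/s

L = ½ρv²S·CL ⇒ v = √(2L/(ρ·S·CL))
v = √(2 × 121 / (1.1 × 0.358 × 0.555)) = √1107 = 33.3 m/s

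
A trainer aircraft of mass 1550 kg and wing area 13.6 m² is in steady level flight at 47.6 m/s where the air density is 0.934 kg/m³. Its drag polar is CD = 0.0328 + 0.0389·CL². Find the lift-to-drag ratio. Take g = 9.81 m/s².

In steady level flight, lift balances weight: W = mg = 1550 × 9.81 = 15206 N.
Dynamic pressure q = 0.5 × 0.934 × 47.6² = 1058 Pa.
CL = 2W/(ρv²S) = 2×15206/(0.934×47.6²×13.6) = 1.057.
CD = 0.0328 + 0.0389 × 1.057² = 0.07623.
L/D = CL/CD = 1.057 / 0.07623 = 13.9

L/D = 13.9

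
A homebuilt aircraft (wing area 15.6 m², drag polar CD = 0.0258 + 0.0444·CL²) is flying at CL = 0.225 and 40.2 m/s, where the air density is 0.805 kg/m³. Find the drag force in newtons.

CD = 0.0258 + 0.0444 × 0.225² = 0.02805
D = ½ρv²S·CD = ½ × 0.805 × 40.2² × 15.6 × 0.02805 = 285 N

D = 285 N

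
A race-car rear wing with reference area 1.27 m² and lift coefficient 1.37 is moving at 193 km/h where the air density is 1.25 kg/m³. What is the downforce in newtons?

Convert speed: v = 193 km/h ÷ 3.6 = 53.61 m/s.
L = ½ρv²S·CL = ½ × 1.25 × 53.61² × 1.27 × 1.37 = 3130 N

L = 3130 N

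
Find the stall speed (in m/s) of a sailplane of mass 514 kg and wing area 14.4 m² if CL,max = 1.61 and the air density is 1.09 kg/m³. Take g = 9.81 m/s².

V_stall = 20 m/s

Weight W = mg = 514 × 9.81 = 5042 N.
V_stall = √(2W/(ρ·S·CL,max)) = √(2 × 5042 / (1.09 × 14.4 × 1.61))
V_stall = √399.1 = 20 m/s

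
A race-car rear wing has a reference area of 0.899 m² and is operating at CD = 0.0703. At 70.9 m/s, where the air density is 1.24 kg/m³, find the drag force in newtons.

D = 197 N

D = ½ρv²S·CD = ½ × 1.24 × 70.9² × 0.899 × 0.0703 = 197 N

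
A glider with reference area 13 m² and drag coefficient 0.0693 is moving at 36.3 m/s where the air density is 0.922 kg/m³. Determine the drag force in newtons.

Dynamic pressure q = ½ρv² = ½ × 0.922 × 36.3² = 607.5 Pa.
D = q·S·CD = 607.5 × 13 × 0.0693 = 547 N

D = 547 N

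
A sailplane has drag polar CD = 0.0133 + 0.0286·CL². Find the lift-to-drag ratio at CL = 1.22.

CD = 0.0133 + 0.0286 × 1.22² = 0.05587
L/D = CL/CD = 1.22 / 0.05587 = 21.8

L/D = 21.8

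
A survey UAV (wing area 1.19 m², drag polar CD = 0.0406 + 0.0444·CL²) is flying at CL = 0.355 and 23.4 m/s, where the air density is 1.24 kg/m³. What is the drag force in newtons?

D = 18.7 N

CD = 0.0406 + 0.0444 × 0.355² = 0.0462
D = ½ρv²S·CD = ½ × 1.24 × 23.4² × 1.19 × 0.0462 = 18.7 N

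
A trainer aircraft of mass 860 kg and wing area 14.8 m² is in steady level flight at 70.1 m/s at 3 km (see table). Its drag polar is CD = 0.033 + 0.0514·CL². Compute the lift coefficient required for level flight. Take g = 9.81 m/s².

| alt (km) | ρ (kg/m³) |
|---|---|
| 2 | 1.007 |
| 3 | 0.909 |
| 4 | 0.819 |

At 3 km, from the table: ρ = 0.909 kg/m³.
Level flight ⇒ L = W = m·g = 860 × 9.81 = 8436.6 N.
Dynamic pressure q = 0.5 × 0.909 × 70.1² = 2233 Pa.
CL = 2W/(ρv²S) = 2×8436.6/(0.909×70.1²×14.8) = 0.2552.

CL = 0.255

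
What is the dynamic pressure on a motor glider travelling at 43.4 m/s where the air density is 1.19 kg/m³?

q = ½ρv² = ½ × 1.19 × 43.4² = 1120 Pa

q = 1120 Pa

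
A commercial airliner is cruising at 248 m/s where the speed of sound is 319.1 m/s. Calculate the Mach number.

M = 0.777

M = v/a = 248 / 319.1 = 0.777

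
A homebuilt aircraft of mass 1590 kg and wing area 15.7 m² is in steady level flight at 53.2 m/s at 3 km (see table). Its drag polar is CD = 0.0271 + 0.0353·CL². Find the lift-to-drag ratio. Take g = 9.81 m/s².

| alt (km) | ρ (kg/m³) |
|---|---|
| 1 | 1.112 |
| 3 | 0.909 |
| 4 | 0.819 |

At 3 km, from the table: ρ = 0.909 kg/m³.
Weight W = mg = 1590 × 9.81 = 15598 N; in level flight L = W.
Dynamic pressure q = 0.5 × 0.909 × 53.2² = 1286 Pa.
CL = W/(q·S) = 15598 / (1286 × 15.7) = 0.7723.
CD = 0.0271 + 0.0353 × 0.7723² = 0.04816.
L/D = CL/CD = 0.7723 / 0.04816 = 16

L/D = 16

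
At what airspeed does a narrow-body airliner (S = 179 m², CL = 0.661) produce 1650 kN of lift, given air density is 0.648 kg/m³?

v = 207 m/s

L = ½ρv²S·CL ⇒ v = √(2L/(ρ·S·CL))
v = √(2 × 1.65×10^6 / (0.648 × 179 × 0.661)) = √43040 = 207 m/s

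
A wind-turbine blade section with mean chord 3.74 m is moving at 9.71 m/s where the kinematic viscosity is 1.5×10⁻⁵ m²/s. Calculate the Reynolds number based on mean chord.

Re = 2.42×10^6

Re = v·c/ν = 9.71 × 3.74 / (1.5×10⁻⁵) = 2.42×10^6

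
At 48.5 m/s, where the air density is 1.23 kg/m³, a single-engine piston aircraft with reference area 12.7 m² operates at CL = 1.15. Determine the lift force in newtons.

Dynamic pressure q = ½ρv² = ½ × 1.23 × 48.5² = 1447 Pa.
L = q·S·CL = 1447 × 12.7 × 1.15 = 21100 N ≈ 21.1 kN

L = 21100 N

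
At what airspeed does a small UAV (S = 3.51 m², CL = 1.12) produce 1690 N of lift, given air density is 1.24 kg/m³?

L = ½ρv²S·CL ⇒ v = √(2L/(ρ·S·CL))
v = √(2 × 1690 / (1.24 × 3.51 × 1.12)) = √693.4 = 26.3 m/s

v = 26.3 m/s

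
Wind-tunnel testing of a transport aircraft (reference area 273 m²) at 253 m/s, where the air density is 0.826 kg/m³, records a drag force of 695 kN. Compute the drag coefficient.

CD = 0.0963

From D = ½ρv²S·CD, rearranging gives CD = 2D/(ρv²S).
CD = 2 × 6.95×10^5 / (0.826 × 253² × 273) = 0.0963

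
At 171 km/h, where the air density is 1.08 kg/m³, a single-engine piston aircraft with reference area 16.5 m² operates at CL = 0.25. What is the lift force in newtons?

L = 5030 N

Convert speed: v = 171 km/h ÷ 3.6 = 47.5 m/s.
L = ½ρv²S·CL = ½ × 1.08 × 47.5² × 16.5 × 0.25 = 5030 N ≈ 5.03 kN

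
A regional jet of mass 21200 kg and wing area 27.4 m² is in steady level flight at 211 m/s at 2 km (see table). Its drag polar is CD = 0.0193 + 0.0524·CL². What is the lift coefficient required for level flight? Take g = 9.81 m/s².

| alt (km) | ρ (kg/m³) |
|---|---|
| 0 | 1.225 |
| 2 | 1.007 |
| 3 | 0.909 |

At 2 km, from the table: ρ = 1.007 kg/m³.
Level flight ⇒ L = W = m·g = 21200 × 9.81 = 2.0797×10^5 N.
q = ½ρv² = ½ × 1.007 × 211² = 22420 Pa.
CL = W/(q·S) = 2.0797×10^5 / (22420 × 27.4) = 0.3386.

CL = 0.339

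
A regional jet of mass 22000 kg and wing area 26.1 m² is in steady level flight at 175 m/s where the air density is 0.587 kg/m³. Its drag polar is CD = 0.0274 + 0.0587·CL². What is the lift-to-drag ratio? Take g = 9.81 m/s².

L/D = 11.9

Weight W = mg = 22000 × 9.81 = 2.1582×10^5 N; in level flight L = W.
q = ½ρv² = ½ × 0.587 × 175² = 8988 Pa.
Required CL = L/(qS) = 2.1582×10^5/(8988·26.1) = 0.92.
CD = 0.0274 + 0.0587 × 0.92² = 0.07708.
L/D = CL/CD = 0.92 / 0.07708 = 11.9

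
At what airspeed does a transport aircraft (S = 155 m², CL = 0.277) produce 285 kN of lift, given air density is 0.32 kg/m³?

v = 204 m/s

L = ½ρv²S·CL ⇒ v = √(2L/(ρ·S·CL))
v = √(2 × 2.85×10^5 / (0.32 × 155 × 0.277)) = √41490 = 204 m/s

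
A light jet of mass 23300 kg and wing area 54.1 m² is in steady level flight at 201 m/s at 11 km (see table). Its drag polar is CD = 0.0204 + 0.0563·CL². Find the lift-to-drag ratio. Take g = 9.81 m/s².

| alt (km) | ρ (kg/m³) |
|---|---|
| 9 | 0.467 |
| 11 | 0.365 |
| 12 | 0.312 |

At 11 km, from the table: ρ = 0.365 kg/m³.
In steady level flight, lift balances weight: W = mg = 23300 × 9.81 = 2.2857×10^5 N.
q = ½ρv² = ½ × 0.365 × 201² = 7373 Pa.
CL = W/(q·S) = 2.2857×10^5 / (7373 × 54.1) = 0.573.
CD = 0.0204 + 0.0563 × 0.573² = 0.03889.
L/D = CL/CD = 0.573 / 0.03889 = 14.7

L/D = 14.7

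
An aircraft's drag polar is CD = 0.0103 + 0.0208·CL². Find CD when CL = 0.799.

CD = 0.0103 + 0.0208 × 0.799² = 0.0103 + 0.01328 = 0.0236

CD = 0.0236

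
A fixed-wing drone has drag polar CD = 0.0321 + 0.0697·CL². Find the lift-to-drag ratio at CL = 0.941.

CD = 0.0321 + 0.0697 × 0.941² = 0.09382
L/D = CL/CD = 0.941 / 0.09382 = 10

L/D = 10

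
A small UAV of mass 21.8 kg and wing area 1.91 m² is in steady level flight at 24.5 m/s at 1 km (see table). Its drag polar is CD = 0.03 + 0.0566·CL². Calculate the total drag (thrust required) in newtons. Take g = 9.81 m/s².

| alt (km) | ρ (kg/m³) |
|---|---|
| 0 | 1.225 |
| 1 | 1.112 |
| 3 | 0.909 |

At 1 km, from the table: ρ = 1.112 kg/m³.
Level flight ⇒ L = W = m·g = 21.8 × 9.81 = 213.86 N.
q = ½ρv² = ½ × 1.112 × 24.5² = 333.7 Pa.
Required CL = L/(qS) = 213.86/(333.7·1.91) = 0.3355.
CD = 0.03 + 0.0566 × 0.3355² = 0.03637.
D = q·S·CD = 333.7 × 1.91 × 0.03637 = 23.18 N

D = 23.2 N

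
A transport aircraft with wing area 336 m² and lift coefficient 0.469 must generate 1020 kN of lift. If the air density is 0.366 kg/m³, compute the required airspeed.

L = ½ρv²S·CL ⇒ v = √(2L/(ρ·S·CL))
v = √(2 × 1.02×10^6 / (0.366 × 336 × 0.469)) = √35370 = 188 m/s

v = 188 m/s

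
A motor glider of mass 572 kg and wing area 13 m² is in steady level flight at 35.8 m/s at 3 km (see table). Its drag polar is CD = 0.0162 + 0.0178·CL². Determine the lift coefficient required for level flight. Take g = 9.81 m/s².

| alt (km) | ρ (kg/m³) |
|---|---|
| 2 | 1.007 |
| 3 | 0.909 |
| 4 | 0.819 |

CL = 0.741

At 3 km, from the table: ρ = 0.909 kg/m³.
In steady level flight, lift balances weight: W = mg = 572 × 9.81 = 5611.3 N.
q = ½ρv² = ½ × 0.909 × 35.8² = 582.5 Pa.
Required CL = L/(qS) = 5611.3/(582.5·13) = 0.741.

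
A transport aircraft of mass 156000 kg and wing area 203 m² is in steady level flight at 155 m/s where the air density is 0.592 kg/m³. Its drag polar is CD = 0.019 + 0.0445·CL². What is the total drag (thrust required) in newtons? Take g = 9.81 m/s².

Level flight ⇒ L = W = m·g = 156000 × 9.81 = 1.5304×10^6 N.
Dynamic pressure q = 0.5 × 0.592 × 155² = 7111 Pa.
CL = W/(q·S) = 1.5304×10^6 / (7111 × 203) = 1.06.
CD = 0.019 + 0.0445 × 1.06² = 0.06901.
D = q·S·CD = 7111 × 203 × 0.06901 = 99620 N

D = 99600 N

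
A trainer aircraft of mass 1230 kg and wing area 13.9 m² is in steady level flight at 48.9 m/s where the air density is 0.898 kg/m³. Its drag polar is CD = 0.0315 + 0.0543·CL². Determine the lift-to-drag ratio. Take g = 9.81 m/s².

L/D = 12.1

Weight W = mg = 1230 × 9.81 = 12066 N; in level flight L = W.
q = ½ρv² = ½ × 0.898 × 48.9² = 1074 Pa.
CL = 2W/(ρv²S) = 2×12066/(0.898×48.9²×13.9) = 0.8085.
CD = 0.0315 + 0.0543 × 0.8085² = 0.067.
L/D = CL/CD = 0.8085 / 0.067 = 12.1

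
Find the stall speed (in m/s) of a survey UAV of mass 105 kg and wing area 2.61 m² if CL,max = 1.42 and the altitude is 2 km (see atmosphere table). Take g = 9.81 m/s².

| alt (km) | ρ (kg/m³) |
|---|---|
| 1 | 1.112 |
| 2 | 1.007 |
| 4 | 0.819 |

At 2 km, from the table: ρ = 1.007 kg/m³.
Stall occurs when L = W at CL,max. W = mg = 105 × 9.81 = 1030 N.
From L = ½ρV²S·CL,max = W: V_stall = √(2W/(ρSCL,max)) = √(2·1030/(1.007·2.61·1.42))
V_stall = √552 = 23.5 m/s

V_stall = 23.5 m/s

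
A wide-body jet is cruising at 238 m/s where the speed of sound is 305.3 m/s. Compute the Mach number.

M = v/a = 238 / 305.3 = 0.78

M = 0.78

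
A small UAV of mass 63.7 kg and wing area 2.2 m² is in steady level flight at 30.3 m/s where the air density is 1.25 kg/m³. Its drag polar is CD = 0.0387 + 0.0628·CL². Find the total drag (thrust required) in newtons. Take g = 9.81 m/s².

D = 68.3 N

In steady level flight, lift balances weight: W = mg = 63.7 × 9.81 = 624.9 N.
Dynamic pressure q = 0.5 × 1.25 × 30.3² = 573.8 Pa.
CL = W/(q·S) = 624.9 / (573.8 × 2.2) = 0.495.
CD = 0.0387 + 0.0628 × 0.495² = 0.05409.
D = q·S·CD = 573.8 × 2.2 × 0.05409 = 68.28 N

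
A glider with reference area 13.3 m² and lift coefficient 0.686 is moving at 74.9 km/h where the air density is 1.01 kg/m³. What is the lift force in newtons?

L = 1990 N

Convert speed: v = 74.9 km/h ÷ 3.6 = 20.81 m/s.
L = ½ρv²S·CL = ½ × 1.01 × 20.81² × 13.3 × 0.686 = 1990 N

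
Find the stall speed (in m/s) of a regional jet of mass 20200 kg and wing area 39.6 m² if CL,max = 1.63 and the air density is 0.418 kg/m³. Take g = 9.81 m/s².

At stall, lift equals weight: L = W = m·g = 20200 × 9.81 = 1.982×10^5 N.
V_stall = √(2W/(ρ·S·CL,max)) = √(2 × 1.982×10^5 / (0.418 × 39.6 × 1.63))
V_stall = √14690 = 121 m/s

V_stall = 121 m/s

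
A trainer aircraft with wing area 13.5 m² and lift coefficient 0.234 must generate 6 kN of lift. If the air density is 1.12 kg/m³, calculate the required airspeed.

L = ½ρv²S·CL ⇒ v = √(2L/(ρ·S·CL))
v = √(2 × 6000 / (1.12 × 13.5 × 0.234)) = √3392 = 58.2 m/s

v = 58.2 m/s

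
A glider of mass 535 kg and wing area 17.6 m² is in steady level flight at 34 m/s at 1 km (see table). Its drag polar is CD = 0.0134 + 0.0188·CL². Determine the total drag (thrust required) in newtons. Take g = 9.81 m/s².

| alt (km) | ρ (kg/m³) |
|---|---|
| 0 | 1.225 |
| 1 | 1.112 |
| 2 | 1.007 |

At 1 km, from the table: ρ = 1.112 kg/m³.
In steady level flight, lift balances weight: W = mg = 535 × 9.81 = 5248.4 N.
Dynamic pressure q = 0.5 × 1.112 × 34² = 642.7 Pa.
Required CL = L/(qS) = 5248.4/(642.7·17.6) = 0.464.
CD = 0.0134 + 0.0188 × 0.464² = 0.01745.
D = q·S·CD = 642.7 × 17.6 × 0.01745 = 197.4 N

D = 197 N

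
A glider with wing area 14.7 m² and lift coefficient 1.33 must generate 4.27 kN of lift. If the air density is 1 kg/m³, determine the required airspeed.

v = 20.9 m/s

L = ½ρv²S·CL ⇒ v = √(2L/(ρ·S·CL))
v = √(2 × 4270 / (1 × 14.7 × 1.33)) = √436.8 = 20.9 m/s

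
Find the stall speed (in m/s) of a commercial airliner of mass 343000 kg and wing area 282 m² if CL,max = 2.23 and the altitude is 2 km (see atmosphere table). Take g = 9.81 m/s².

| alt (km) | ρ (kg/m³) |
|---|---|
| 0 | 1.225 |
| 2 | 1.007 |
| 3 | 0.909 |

V_stall = 103 m/s

At 2 km, from the table: ρ = 1.007 kg/m³.
At stall, lift equals weight: L = W = m·g = 343000 × 9.81 = 3.365×10^6 N.
From L = ½ρV²S·CL,max = W: V_stall = √(2W/(ρSCL,max)) = √(2·3.365×10^6/(1.007·282·2.23))
V_stall = √10630 = 103 m/s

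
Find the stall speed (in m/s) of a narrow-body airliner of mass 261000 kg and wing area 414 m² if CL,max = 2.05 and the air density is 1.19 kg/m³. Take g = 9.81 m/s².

V_stall = 71.2 m/s

At stall, lift equals weight: L = W = m·g = 261000 × 9.81 = 2.56×10^6 N.
V_stall = √(2W/(ρ·S·CL,max)) = √(2 × 2.56×10^6 / (1.19 × 414 × 2.05))
V_stall = √5070 = 71.2 m/s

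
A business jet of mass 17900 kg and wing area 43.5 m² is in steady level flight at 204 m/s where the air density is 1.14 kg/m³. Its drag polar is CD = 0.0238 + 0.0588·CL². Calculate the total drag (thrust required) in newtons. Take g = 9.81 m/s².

Level flight ⇒ L = W = m·g = 17900 × 9.81 = 1.756×10^5 N.
q = ½ρv² = ½ × 1.14 × 204² = 23720 Pa.
CL = W/(q·S) = 1.756×10^5 / (23720 × 43.5) = 0.1702.
CD = 0.0238 + 0.0588 × 0.1702² = 0.0255.
D = q·S·CD = 23720 × 43.5 × 0.0255 = 26320 N

D = 26300 N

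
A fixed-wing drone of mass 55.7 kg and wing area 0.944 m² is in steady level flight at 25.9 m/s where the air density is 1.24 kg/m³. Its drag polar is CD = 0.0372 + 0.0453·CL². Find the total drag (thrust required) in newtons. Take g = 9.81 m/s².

Weight W = mg = 55.7 × 9.81 = 546.42 N; in level flight L = W.
q = ½ρv² = ½ × 1.24 × 25.9² = 415.9 Pa.
CL = W/(q·S) = 546.42 / (415.9 × 0.944) = 1.392.
CD = 0.0372 + 0.0453 × 1.392² = 0.1249.
D = q·S·CD = 415.9 × 0.944 × 0.1249 = 49.05 N

D = 49.1 N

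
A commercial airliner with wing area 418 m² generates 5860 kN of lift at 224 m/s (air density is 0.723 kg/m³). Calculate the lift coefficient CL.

From L = ½ρv²S·CL, rearranging gives CL = 2L/(ρv²S).
CL = 2 × 5.86×10^6 / (0.723 × 224² × 418) = 0.773

CL = 0.773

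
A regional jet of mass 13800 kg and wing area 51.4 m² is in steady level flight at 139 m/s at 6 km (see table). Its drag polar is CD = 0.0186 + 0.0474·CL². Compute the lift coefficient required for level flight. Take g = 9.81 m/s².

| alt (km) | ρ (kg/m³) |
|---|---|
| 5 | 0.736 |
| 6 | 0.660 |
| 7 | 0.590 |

At 6 km, from the table: ρ = 0.660 kg/m³.
In steady level flight, lift balances weight: W = mg = 13800 × 9.81 = 1.3538×10^5 N.
q = ½ρv² = ½ × 0.66 × 139² = 6376 Pa.
CL = W/(q·S) = 1.3538×10^5 / (6376 × 51.4) = 0.4131.

CL = 0.413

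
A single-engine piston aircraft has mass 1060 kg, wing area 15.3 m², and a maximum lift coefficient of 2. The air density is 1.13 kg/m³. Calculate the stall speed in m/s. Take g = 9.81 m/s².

V_stall = 24.5 m/s

Weight W = mg = 1060 × 9.81 = 10400 N.
V_stall = √(2W/(ρ·S·CL,max)) = √(2 × 10400 / (1.13 × 15.3 × 2))
V_stall = √601.5 = 24.5 m/s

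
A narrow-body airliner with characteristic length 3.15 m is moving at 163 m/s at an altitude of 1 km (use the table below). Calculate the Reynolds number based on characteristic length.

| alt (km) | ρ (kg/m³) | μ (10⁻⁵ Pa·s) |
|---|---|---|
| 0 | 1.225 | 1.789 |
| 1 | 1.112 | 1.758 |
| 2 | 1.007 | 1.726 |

At 1 km, from the table: ρ = 1.112 kg/m³, μ = 1.758×10⁻⁵ Pa·s.
Re = ρ·v·c/μ = 1.112 × 163 × 3.15 / (1.758×10⁻⁵) = 3.25×10^7

Re = 3.25×10^7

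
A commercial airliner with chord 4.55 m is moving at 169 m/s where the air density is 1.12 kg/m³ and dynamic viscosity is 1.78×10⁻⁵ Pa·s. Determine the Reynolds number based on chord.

Re = 4.84×10^7

Re = ρ·v·c/μ = 1.12 × 169 × 4.55 / (1.78×10⁻⁵) = 4.84×10^7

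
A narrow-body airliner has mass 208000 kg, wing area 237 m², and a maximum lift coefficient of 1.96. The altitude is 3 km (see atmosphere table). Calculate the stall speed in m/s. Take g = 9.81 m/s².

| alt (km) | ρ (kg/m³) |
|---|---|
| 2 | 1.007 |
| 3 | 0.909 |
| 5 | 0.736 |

V_stall = 98.3 m/s

At 3 km, from the table: ρ = 0.909 kg/m³.
Weight W = mg = 208000 × 9.81 = 2.04×10^6 N.
From L = ½ρV²S·CL,max = W: V_stall = √(2W/(ρSCL,max)) = √(2·2.04×10^6/(0.909·237·1.96))
V_stall = √9665 = 98.3 m/s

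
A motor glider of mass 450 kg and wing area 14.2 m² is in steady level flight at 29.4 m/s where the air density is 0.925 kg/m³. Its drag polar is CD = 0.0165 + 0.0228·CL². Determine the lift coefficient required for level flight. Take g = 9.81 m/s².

CL = 0.778

In steady level flight, lift balances weight: W = mg = 450 × 9.81 = 4414.5 N.
Dynamic pressure q = 0.5 × 0.925 × 29.4² = 399.8 Pa.
CL = W/(q·S) = 4414.5 / (399.8 × 14.2) = 0.7777.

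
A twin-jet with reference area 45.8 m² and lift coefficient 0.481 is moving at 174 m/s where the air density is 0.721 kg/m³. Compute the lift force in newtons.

L = 2.4×10^5 N

Dynamic pressure q = ½ρv² = ½ × 0.721 × 174² = 10910 Pa.
L = q·S·CL = 10910 × 45.8 × 0.481 = 2.4×10^5 N ≈ 240 kN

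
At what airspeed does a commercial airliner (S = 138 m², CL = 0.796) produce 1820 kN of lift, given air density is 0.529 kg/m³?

v = 250 m/s

L = ½ρv²S·CL ⇒ v = √(2L/(ρ·S·CL))
v = √(2 × 1.82×10^6 / (0.529 × 138 × 0.796)) = √62640 = 250 m/s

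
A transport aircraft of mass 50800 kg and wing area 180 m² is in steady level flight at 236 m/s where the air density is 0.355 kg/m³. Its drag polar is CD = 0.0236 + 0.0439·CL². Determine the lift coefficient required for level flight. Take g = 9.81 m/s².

Level flight ⇒ L = W = m·g = 50800 × 9.81 = 4.9835×10^5 N.
q = ½ρv² = ½ × 0.355 × 236² = 9886 Pa.
CL = W/(q·S) = 4.9835×10^5 / (9886 × 180) = 0.2801.

CL = 0.28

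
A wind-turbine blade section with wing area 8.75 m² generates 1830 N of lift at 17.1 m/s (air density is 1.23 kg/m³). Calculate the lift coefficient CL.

From L = ½ρv²S·CL, rearranging gives CL = 2L/(ρv²S).
CL = 2 × 1830 / (1.23 × 17.1² × 8.75) = 1.16

CL = 1.16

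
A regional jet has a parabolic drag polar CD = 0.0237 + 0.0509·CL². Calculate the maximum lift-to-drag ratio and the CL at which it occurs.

(L/D)max = 14.4, at CL = 0.682

For CD = CD0 + K·CL², (L/D)max occurs at CL* = √(CD0/K) and equals 1/(2√(K·CD0)).
(L/D)max = 1/(2√(0.0509 × 0.0237)) = 1/(2 × 0.03473) = 14.4
CL* = √(0.0237/0.0509) = 0.682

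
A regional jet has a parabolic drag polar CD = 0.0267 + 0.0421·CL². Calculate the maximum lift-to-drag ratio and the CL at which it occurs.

(L/D)max = 14.9, at CL = 0.796

For CD = CD0 + K·CL², (L/D)max occurs at CL* = √(CD0/K) and equals 1/(2√(K·CD0)).
(L/D)max = 1/(2√(0.0421 × 0.0267)) = 1/(2 × 0.03353) = 14.9
CL* = √(0.0267/0.0421) = 0.796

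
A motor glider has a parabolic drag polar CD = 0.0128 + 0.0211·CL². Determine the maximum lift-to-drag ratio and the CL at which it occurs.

For CD = CD0 + K·CL², (L/D)max occurs at CL* = √(CD0/K) and equals 1/(2√(K·CD0)).
(L/D)max = 1/(2√(0.0211 × 0.0128)) = 1/(2 × 0.01643) = 30.4
CL* = √(0.0128/0.0211) = 0.779

(L/D)max = 30.4, at CL = 0.779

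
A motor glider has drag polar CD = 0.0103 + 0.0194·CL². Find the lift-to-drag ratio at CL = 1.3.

CD = 0.0103 + 0.0194 × 1.3² = 0.04309
L/D = CL/CD = 1.3 / 0.04309 = 30.2

L/D = 30.2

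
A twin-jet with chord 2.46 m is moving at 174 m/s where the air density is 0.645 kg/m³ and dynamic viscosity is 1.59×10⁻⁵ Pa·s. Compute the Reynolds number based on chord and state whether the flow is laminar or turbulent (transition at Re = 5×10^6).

Re = 1.74×10^7 (turbulent)

Re = ρ·v·c/μ = 0.645 × 174 × 2.46 / (1.59×10⁻⁵) = 1.74×10^7
Since 1.74×10^7 > 5×10^6, the flow is turbulent.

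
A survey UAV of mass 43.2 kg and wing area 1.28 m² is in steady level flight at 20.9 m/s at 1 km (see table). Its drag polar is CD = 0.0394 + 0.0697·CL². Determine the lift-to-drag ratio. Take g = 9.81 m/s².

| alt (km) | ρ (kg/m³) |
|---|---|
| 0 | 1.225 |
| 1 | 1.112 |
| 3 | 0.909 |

L/D = 8.07

At 1 km, from the table: ρ = 1.112 kg/m³.
Level flight ⇒ L = W = m·g = 43.2 × 9.81 = 423.79 N.
Dynamic pressure q = 0.5 × 1.112 × 20.9² = 242.9 Pa.
CL = 2W/(ρv²S) = 2×423.79/(1.112×20.9²×1.28) = 1.363.
CD = 0.0394 + 0.0697 × 1.363² = 0.1689.
L/D = CL/CD = 1.363 / 0.1689 = 8.07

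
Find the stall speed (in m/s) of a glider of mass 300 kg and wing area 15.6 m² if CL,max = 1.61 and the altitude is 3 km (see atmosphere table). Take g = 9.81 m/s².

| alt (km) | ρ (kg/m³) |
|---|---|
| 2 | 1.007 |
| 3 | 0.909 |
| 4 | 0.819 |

V_stall = 16.1 m/s

At 3 km, from the table: ρ = 0.909 kg/m³.
At stall, lift equals weight: L = W = m·g = 300 × 9.81 = 2943 N.
V_stall = √(2W/(ρ·S·CL,max)) = √(2 × 2943 / (0.909 × 15.6 × 1.61))
V_stall = √257.8 = 16.1 m/s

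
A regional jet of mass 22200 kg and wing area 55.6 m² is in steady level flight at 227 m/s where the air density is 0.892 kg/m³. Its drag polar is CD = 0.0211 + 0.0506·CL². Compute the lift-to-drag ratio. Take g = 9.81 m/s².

L/D = 7.55

Weight W = mg = 22200 × 9.81 = 2.1778×10^5 N; in level flight L = W.
Dynamic pressure q = 0.5 × 0.892 × 227² = 22980 Pa.
CL = 2W/(ρv²S) = 2×2.1778×10^5/(0.892×227²×55.6) = 0.1704.
CD = 0.0211 + 0.0506 × 0.1704² = 0.02257.
L/D = CL/CD = 0.1704 / 0.02257 = 7.55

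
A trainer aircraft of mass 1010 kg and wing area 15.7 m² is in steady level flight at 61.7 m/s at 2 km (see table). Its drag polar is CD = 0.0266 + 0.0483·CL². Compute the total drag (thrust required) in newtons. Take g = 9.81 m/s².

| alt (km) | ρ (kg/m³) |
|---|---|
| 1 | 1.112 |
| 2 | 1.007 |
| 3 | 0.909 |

At 2 km, from the table: ρ = 1.007 kg/m³.
In steady level flight, lift balances weight: W = mg = 1010 × 9.81 = 9908.1 N.
Dynamic pressure q = 0.5 × 1.007 × 61.7² = 1917 Pa.
Required CL = L/(qS) = 9908.1/(1917·15.7) = 0.3292.
CD = 0.0266 + 0.0483 × 0.3292² = 0.03184.
D = q·S·CD = 1917 × 15.7 × 0.03184 = 958 N

D = 958 N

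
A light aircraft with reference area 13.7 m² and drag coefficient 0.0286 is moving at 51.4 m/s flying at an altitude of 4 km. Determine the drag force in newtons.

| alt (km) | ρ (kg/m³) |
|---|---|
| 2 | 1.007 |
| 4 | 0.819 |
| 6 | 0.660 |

At 4 km, from the table: ρ = 0.819 kg/m³.
Dynamic pressure q = ½ρv² = ½ × 0.819 × 51.4² = 1082 Pa.
D = q·S·CD = 1082 × 13.7 × 0.0286 = 424 N

D = 424 N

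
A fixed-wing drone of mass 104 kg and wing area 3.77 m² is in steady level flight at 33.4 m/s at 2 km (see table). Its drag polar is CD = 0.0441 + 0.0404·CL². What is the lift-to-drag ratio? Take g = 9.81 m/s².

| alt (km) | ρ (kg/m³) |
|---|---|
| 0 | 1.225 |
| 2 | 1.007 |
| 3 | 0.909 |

L/D = 9.01

At 2 km, from the table: ρ = 1.007 kg/m³.
Level flight ⇒ L = W = m·g = 104 × 9.81 = 1020.2 N.
q = ½ρv² = ½ × 1.007 × 33.4² = 561.7 Pa.
Required CL = L/(qS) = 1020.2/(561.7·3.77) = 0.4818.
CD = 0.0441 + 0.0404 × 0.4818² = 0.05348.
L/D = CL/CD = 0.4818 / 0.05348 = 9.01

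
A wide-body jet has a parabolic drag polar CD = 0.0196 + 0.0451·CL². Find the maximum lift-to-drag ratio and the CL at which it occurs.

(L/D)max = 16.8, at CL = 0.659

For CD = CD0 + K·CL², (L/D)max occurs at CL* = √(CD0/K) and equals 1/(2√(K·CD0)).
(L/D)max = 1/(2√(0.0451 × 0.0196)) = 1/(2 × 0.02973) = 16.8
CL* = √(0.0196/0.0451) = 0.659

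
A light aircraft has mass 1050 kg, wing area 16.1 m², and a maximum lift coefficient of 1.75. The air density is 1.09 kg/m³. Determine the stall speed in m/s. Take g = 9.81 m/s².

Weight W = mg = 1050 × 9.81 = 10300 N.
V_stall = √(2W/(ρ·S·CL,max)) = √(2 × 10300 / (1.09 × 16.1 × 1.75))
V_stall = √670.8 = 25.9 m/s

V_stall = 25.9 m/s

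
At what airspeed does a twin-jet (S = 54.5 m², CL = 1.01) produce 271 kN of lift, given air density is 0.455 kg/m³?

L = ½ρv²S·CL ⇒ v = √(2L/(ρ·S·CL))
v = √(2 × 2.71×10^5 / (0.455 × 54.5 × 1.01)) = √21640 = 147 m/s

v = 147 m/s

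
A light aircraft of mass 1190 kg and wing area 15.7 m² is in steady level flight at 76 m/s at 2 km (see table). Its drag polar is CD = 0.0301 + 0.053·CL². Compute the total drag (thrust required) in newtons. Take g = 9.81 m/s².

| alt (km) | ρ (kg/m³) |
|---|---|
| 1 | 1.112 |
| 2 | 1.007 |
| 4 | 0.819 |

D = 1530 N

At 2 km, from the table: ρ = 1.007 kg/m³.
Level flight ⇒ L = W = m·g = 1190 × 9.81 = 11674 N.
Dynamic pressure q = 0.5 × 1.007 × 76² = 2908 Pa.
CL = 2W/(ρv²S) = 2×11674/(1.007×76²×15.7) = 0.2557.
CD = 0.0301 + 0.053 × 0.2557² = 0.03356.
D = q·S·CD = 2908 × 15.7 × 0.03356 = 1533 N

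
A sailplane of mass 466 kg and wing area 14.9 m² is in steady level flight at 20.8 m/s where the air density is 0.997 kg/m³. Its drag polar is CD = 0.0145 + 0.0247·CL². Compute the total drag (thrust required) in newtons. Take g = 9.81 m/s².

In steady level flight, lift balances weight: W = mg = 466 × 9.81 = 4571.5 N.
Dynamic pressure q = 0.5 × 0.997 × 20.8² = 215.7 Pa.
CL = W/(q·S) = 4571.5 / (215.7 × 14.9) = 1.423.
CD = 0.0145 + 0.0247 × 1.423² = 0.06449.
D = q·S·CD = 215.7 × 14.9 × 0.06449 = 207.2 N

D = 207 N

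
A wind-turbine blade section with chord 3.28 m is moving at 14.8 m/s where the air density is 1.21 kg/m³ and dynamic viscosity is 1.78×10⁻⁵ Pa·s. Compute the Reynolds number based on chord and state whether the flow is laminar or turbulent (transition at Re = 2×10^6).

Re = ρ·v·c/μ = 1.21 × 14.8 × 3.28 / (1.78×10⁻⁵) = 3.3×10^6
Since 3.3×10^6 > 2×10^6, the flow is turbulent.

Re = 3.3×10^6 (turbulent)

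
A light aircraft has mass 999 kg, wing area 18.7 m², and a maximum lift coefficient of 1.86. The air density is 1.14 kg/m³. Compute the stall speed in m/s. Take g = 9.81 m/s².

Weight W = mg = 999 × 9.81 = 9800 N.
From L = ½ρV²S·CL,max = W: V_stall = √(2W/(ρSCL,max)) = √(2·9800/(1.14·18.7·1.86))
V_stall = √494.3 = 22.2 m/s

V_stall = 22.2 m/s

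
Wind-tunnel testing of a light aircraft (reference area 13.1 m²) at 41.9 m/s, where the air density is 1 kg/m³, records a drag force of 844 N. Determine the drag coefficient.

CD = 0.0734

From D = ½ρv²S·CD, rearranging gives CD = 2D/(ρv²S).
CD = 2 × 844 / (1 × 41.9² × 13.1) = 0.0734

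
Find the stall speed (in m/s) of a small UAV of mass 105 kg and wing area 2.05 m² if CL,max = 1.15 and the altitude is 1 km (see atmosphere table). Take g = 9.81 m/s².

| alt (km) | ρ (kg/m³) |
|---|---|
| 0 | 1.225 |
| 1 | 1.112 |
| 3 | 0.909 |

At 1 km, from the table: ρ = 1.112 kg/m³.
Weight W = mg = 105 × 9.81 = 1030 N.
V_stall = √(2W/(ρ·S·CL,max)) = √(2 × 1030 / (1.112 × 2.05 × 1.15))
V_stall = √785.8 = 28 m/s

V_stall = 28 m/s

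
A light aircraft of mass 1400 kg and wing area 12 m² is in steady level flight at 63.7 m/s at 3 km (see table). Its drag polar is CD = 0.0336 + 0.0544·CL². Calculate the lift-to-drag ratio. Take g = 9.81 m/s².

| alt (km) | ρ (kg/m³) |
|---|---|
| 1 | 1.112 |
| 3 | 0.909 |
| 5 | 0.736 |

At 3 km, from the table: ρ = 0.909 kg/m³.
Weight W = mg = 1400 × 9.81 = 13734 N; in level flight L = W.
Dynamic pressure q = 0.5 × 0.909 × 63.7² = 1844 Pa.
CL = W/(q·S) = 13734 / (1844 × 12) = 0.6206.
CD = 0.0336 + 0.0544 × 0.6206² = 0.05455.
L/D = CL/CD = 0.6206 / 0.05455 = 11.4

L/D = 11.4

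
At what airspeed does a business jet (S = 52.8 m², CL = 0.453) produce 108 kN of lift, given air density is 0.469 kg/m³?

L = ½ρv²S·CL ⇒ v = √(2L/(ρ·S·CL))
v = √(2 × 1.08×10^5 / (0.469 × 52.8 × 0.453)) = √19260 = 139 m/s

v = 139 m/s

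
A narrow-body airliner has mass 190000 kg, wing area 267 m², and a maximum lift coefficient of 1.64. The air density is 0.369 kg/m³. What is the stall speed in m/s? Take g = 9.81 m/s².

V_stall = 152 m/s

At stall, lift equals weight: L = W = m·g = 190000 × 9.81 = 1.864×10^6 N.
From L = ½ρV²S·CL,max = W: V_stall = √(2W/(ρSCL,max)) = √(2·1.864×10^6/(0.369·267·1.64))
V_stall = √23070 = 152 m/s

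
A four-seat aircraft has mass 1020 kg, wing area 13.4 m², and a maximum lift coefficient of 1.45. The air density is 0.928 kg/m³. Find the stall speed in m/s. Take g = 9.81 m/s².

V_stall = 33.3 m/s

Stall occurs when L = W at CL,max. W = mg = 1020 × 9.81 = 10010 N.
V_stall = √(2W/(ρ·S·CL,max)) = √(2 × 10010 / (0.928 × 13.4 × 1.45))
V_stall = √1110 = 33.3 m/s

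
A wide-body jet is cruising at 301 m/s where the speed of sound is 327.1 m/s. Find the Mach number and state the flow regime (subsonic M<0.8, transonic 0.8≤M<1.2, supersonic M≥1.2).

M = v/a = 301 / 327.1 = 0.92
M = 0.92 → transonic.

M = 0.92 (transonic)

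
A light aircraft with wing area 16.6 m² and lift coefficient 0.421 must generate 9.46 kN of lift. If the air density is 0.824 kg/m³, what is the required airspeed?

L = ½ρv²S·CL ⇒ v = √(2L/(ρ·S·CL))
v = √(2 × 9460 / (0.824 × 16.6 × 0.421)) = √3286 = 57.3 m/s

v = 57.3 m/s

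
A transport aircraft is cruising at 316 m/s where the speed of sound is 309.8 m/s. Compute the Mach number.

M = 1.02

M = v/a = 316 / 309.8 = 1.02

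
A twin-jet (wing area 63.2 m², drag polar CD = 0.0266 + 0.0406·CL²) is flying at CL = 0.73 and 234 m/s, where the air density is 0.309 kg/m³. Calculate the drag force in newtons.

D = 25800 N

CD = 0.0266 + 0.0406 × 0.73² = 0.04824
D = ½ρv²S·CD = ½ × 0.309 × 234² × 63.2 × 0.04824 = 25800 N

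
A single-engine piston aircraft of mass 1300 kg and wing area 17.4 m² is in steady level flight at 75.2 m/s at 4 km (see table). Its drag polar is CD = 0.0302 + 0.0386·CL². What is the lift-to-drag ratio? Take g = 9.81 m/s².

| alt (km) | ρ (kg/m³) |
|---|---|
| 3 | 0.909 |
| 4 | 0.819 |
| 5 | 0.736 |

L/D = 9.29

At 4 km, from the table: ρ = 0.819 kg/m³.
Weight W = mg = 1300 × 9.81 = 12753 N; in level flight L = W.
Dynamic pressure q = 0.5 × 0.819 × 75.2² = 2316 Pa.
Required CL = L/(qS) = 12753/(2316·17.4) = 0.3165.
CD = 0.0302 + 0.0386 × 0.3165² = 0.03407.
L/D = CL/CD = 0.3165 / 0.03407 = 9.29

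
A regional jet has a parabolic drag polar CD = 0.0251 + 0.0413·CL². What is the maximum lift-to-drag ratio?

(L/D)max = 15.5

For CD = CD0 + K·CL², (L/D)max occurs at CL* = √(CD0/K) and equals 1/(2√(K·CD0)).
(L/D)max = 1/(2√(0.0413 × 0.0251)) = 1/(2 × 0.0322) = 15.5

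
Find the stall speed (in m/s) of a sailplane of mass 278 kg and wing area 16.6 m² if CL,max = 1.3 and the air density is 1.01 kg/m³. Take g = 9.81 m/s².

V_stall = 15.8 m/s

Weight W = mg = 278 × 9.81 = 2727 N.
From L = ½ρV²S·CL,max = W: V_stall = √(2W/(ρSCL,max)) = √(2·2727/(1.01·16.6·1.3))
V_stall = √250.2 = 15.8 m/s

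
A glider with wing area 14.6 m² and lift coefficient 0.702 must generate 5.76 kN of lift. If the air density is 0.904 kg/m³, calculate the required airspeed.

v = 35.3 m/s

L = ½ρv²S·CL ⇒ v = √(2L/(ρ·S·CL))
v = √(2 × 5760 / (0.904 × 14.6 × 0.702)) = √1243 = 35.3 m/s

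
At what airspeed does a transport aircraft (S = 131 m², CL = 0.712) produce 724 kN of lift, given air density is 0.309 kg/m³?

L = ½ρv²S·CL ⇒ v = √(2L/(ρ·S·CL))
v = √(2 × 7.24×10^5 / (0.309 × 131 × 0.712)) = √50240 = 224 m/s

v = 224 m/s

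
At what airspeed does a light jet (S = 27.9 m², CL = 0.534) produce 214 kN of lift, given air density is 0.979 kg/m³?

v = 171 m/s

L = ½ρv²S·CL ⇒ v = √(2L/(ρ·S·CL))
v = √(2 × 2.14×10^5 / (0.979 × 27.9 × 0.534)) = √29340 = 171 m/s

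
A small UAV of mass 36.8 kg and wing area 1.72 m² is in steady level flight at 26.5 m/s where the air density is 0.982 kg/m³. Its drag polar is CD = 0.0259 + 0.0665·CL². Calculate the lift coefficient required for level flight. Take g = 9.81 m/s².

In steady level flight, lift balances weight: W = mg = 36.8 × 9.81 = 361.01 N.
q = ½ρv² = ½ × 0.982 × 26.5² = 344.8 Pa.
CL = W/(q·S) = 361.01 / (344.8 × 1.72) = 0.6087.

CL = 0.609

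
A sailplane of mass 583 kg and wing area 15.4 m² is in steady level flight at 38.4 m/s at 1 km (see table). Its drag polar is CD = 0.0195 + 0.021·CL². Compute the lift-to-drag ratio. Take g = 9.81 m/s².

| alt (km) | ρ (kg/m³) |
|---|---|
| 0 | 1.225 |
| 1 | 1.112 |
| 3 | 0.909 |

At 1 km, from the table: ρ = 1.112 kg/m³.
Weight W = mg = 583 × 9.81 = 5719.2 N; in level flight L = W.
q = ½ρv² = ½ × 1.112 × 38.4² = 819.9 Pa.
CL = W/(q·S) = 5719.2 / (819.9 × 15.4) = 0.453.
CD = 0.0195 + 0.021 × 0.453² = 0.02381.
L/D = CL/CD = 0.453 / 0.02381 = 19

L/D = 19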